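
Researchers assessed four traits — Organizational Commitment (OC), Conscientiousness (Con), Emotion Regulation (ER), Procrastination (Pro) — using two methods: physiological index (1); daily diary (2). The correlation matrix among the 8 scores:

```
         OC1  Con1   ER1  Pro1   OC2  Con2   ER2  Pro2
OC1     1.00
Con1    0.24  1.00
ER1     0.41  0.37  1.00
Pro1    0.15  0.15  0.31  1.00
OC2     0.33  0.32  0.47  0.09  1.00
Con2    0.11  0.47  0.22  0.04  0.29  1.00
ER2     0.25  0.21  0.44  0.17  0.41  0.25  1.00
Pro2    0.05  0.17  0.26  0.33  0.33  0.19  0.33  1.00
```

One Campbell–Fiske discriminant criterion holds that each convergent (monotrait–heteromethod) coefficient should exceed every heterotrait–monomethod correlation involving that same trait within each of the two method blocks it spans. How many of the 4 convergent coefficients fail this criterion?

Convergent coefficients and their comparison sets:
OC (methods 1·2): 0.33 vs {0.24, 0.29, 0.41, 0.41, 0.15, 0.33} → fail.
Con (methods 1·2): 0.47 vs {0.24, 0.29, 0.37, 0.25, 0.15, 0.19} → pass.
ER (methods 1·2): 0.44 vs {0.41, 0.41, 0.37, 0.25, 0.31, 0.33} → pass.
Pro (methods 1·2): 0.33 vs {0.15, 0.33, 0.15, 0.19, 0.31, 0.33} → fail.
2 of 4 fail.

2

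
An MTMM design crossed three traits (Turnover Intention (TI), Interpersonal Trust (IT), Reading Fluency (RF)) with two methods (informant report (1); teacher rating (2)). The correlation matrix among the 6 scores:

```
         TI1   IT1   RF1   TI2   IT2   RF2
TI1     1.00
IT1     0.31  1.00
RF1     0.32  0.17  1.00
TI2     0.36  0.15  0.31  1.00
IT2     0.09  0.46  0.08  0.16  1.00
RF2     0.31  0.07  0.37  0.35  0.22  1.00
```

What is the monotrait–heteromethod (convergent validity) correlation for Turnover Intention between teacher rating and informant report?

0.36

Same trait (TI), different methods: r(TI2, TI1) = 0.36.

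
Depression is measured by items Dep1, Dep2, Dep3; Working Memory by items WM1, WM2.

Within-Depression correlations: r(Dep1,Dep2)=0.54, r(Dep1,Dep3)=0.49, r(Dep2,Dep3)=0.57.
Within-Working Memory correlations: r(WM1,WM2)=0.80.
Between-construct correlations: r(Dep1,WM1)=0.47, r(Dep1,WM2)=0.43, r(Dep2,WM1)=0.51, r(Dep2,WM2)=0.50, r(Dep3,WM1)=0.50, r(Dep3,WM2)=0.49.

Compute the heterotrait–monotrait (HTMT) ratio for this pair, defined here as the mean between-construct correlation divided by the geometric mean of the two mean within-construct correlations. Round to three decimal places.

Between-construct mean = 2.90/6 = 0.4833.
Mean within-Dep = 1.60/3 = 0.5333; mean within-WM = 0.80/1 = 0.8000.
Geometric mean = √(0.5333 × 0.8000) = 0.6532.
HTMT = 0.4833 / 0.6532 = 0.740.

0.740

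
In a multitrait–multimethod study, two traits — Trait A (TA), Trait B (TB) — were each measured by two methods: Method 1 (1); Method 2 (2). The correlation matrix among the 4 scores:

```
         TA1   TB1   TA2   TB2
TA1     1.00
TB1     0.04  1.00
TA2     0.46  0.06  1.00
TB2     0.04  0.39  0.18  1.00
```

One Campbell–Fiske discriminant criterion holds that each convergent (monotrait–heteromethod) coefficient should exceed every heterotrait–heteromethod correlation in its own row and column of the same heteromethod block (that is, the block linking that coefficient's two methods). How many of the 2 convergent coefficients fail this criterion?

Each convergent coefficient versus the relevant comparison correlations:
TA (methods 1·2): 0.46 vs {0.04, 0.06} → pass.
TB (methods 1·2): 0.39 vs {0.06, 0.04} → pass.
0 of 2 fail.

0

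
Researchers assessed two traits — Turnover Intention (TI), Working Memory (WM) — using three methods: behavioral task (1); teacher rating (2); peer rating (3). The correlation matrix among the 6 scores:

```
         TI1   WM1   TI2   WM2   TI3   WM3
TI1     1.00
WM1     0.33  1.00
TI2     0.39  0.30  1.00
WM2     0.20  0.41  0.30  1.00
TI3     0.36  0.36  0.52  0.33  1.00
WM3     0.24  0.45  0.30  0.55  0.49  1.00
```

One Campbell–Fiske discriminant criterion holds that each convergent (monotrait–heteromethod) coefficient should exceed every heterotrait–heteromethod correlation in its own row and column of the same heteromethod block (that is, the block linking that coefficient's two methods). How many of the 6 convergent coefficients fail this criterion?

Convergent coefficients and their comparison sets:
TI (methods 1·2): 0.39 vs {0.20, 0.30} → pass.
TI (methods 1·3): 0.36 vs {0.24, 0.36} → fail.
TI (methods 2·3): 0.52 vs {0.30, 0.33} → pass.
WM (methods 1·2): 0.41 vs {0.30, 0.20} → pass.
WM (methods 1·3): 0.45 vs {0.36, 0.24} → pass.
WM (methods 2·3): 0.55 vs {0.33, 0.30} → pass.
1 of 6 fail.

1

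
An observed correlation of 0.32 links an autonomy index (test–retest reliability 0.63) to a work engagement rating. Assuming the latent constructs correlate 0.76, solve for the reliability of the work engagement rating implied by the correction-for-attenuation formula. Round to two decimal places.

0.28

r_true = r_obs / √(r_xx · r_yy) ⇒ 0.76 = 0.32 / √(0.63 · r_yy).
√(0.63 · r_yy) = 0.32 / 0.76 = 0.4211; 0.63 · r_yy = 0.1773; r_yy = 0.1773 / 0.63 ≈ 0.28.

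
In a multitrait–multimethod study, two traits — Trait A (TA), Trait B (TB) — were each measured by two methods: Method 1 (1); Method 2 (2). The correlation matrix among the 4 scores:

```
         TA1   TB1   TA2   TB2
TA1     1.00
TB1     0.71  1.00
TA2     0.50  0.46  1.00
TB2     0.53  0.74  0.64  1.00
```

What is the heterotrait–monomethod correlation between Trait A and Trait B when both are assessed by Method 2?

0.64

Different traits, same method: r(TA2, TB2) = 0.64.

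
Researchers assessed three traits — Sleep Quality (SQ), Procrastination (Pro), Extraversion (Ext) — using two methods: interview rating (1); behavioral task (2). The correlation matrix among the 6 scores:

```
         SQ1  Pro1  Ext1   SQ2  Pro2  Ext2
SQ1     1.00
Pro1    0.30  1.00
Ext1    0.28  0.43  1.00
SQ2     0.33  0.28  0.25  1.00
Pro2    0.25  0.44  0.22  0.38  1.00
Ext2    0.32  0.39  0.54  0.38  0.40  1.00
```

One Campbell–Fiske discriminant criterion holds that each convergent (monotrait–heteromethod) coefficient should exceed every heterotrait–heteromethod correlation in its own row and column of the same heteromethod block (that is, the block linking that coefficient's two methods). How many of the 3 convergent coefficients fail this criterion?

Each convergent coefficient versus the relevant comparison correlations:
SQ (methods 1·2): 0.33 vs {0.25, 0.28, 0.32, 0.25} → pass.
Pro (methods 1·2): 0.44 vs {0.28, 0.25, 0.39, 0.22} → pass.
Ext (methods 1·2): 0.54 vs {0.25, 0.32, 0.22, 0.39} → pass.
0 of 3 fail.

0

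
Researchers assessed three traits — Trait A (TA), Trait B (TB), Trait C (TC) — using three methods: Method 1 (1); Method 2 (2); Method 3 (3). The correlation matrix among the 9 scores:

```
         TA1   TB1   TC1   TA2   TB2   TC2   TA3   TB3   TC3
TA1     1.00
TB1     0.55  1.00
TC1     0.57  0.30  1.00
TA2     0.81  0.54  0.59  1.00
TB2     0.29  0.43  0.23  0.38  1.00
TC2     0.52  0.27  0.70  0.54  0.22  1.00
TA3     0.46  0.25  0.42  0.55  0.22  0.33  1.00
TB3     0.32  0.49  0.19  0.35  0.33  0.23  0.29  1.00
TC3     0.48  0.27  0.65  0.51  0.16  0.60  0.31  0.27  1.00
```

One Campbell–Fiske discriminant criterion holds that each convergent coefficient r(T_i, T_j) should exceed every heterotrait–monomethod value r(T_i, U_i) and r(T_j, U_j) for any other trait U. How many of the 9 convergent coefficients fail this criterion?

4

Convergent coefficients and their comparison sets:
TA (methods 1·2): 0.81 vs {0.55, 0.38, 0.57, 0.54} → pass.
TA (methods 1·3): 0.46 vs {0.55, 0.29, 0.57, 0.31} → fail.
TA (methods 2·3): 0.55 vs {0.38, 0.29, 0.54, 0.31} → pass.
TB (methods 1·2): 0.43 vs {0.55, 0.38, 0.30, 0.22} → fail.
TB (methods 1·3): 0.49 vs {0.55, 0.29, 0.30, 0.27} → fail.
TB (methods 2·3): 0.33 vs {0.38, 0.29, 0.22, 0.27} → fail.
TC (methods 1·2): 0.70 vs {0.57, 0.54, 0.30, 0.22} → pass.
TC (methods 1·3): 0.65 vs {0.57, 0.31, 0.30, 0.27} → pass.
TC (methods 2·3): 0.60 vs {0.54, 0.31, 0.22, 0.27} → pass.
4 of 9 fail.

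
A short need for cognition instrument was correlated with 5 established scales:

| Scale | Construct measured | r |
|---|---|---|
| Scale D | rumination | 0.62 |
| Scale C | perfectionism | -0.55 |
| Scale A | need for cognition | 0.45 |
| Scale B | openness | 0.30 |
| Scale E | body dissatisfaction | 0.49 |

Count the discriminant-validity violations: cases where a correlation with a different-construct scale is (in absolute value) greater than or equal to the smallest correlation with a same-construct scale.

Convergent (same construct = need for cognition): Scale A.
Smallest convergent = 0.45. Discriminant |r|: 0.62, 0.55, 0.30, 0.49; count ≥ 0.45 → 3.

3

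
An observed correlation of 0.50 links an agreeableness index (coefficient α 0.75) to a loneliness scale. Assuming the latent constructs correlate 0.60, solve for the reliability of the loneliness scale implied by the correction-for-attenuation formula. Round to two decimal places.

0.93

r_true = r_obs / √(r_xx · r_yy) ⇒ 0.60 = 0.50 / √(0.75 · r_yy).
√(0.75 · r_yy) = 0.50 / 0.60 = 0.8333; 0.75 · r_yy = 0.6944; r_yy = 0.6944 / 0.75 ≈ 0.93.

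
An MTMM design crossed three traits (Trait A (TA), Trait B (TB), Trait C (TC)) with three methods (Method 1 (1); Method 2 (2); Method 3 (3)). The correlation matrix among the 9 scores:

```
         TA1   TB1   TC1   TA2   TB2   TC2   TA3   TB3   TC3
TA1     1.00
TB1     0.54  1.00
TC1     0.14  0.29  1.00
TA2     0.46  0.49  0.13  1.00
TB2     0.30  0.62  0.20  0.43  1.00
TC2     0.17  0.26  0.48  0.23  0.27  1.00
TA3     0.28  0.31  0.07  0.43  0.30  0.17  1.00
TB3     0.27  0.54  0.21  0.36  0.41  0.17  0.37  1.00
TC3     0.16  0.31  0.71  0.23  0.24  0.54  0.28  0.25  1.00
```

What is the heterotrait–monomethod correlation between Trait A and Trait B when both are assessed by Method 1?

Different traits, same method: r(TA1, TB1) = 0.54.

0.54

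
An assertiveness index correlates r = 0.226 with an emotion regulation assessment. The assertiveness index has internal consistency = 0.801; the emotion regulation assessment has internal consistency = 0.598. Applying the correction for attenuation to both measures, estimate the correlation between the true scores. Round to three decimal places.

0.327

r_true = r_obs / √(r_xx · r_yy) = 0.226 / √(0.801 × 0.598) = 0.226 / √0.478998 = 0.226 / 0.6921 ≈ 0.327.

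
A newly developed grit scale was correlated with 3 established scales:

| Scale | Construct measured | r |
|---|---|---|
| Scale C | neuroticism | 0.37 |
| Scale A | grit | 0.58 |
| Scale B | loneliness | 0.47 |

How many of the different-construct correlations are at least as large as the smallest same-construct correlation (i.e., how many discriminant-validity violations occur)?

0

Convergent (same construct = grit): Scale A.
Smallest convergent = 0.58. Discriminant values: 0.37, 0.47; count ≥ 0.58 → 0.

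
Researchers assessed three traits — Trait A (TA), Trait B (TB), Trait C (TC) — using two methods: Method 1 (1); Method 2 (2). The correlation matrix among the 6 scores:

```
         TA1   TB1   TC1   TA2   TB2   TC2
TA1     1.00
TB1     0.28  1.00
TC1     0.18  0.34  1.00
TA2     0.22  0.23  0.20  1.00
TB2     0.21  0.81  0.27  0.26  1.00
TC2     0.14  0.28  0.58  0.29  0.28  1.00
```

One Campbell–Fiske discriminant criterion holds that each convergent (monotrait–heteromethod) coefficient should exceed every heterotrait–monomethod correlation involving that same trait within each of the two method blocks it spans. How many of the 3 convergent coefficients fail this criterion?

Convergent coefficients and their comparison sets:
TA (methods 1·2): 0.22 vs {0.28, 0.26, 0.18, 0.29} → fail.
TB (methods 1·2): 0.81 vs {0.28, 0.26, 0.34, 0.28} → pass.
TC (methods 1·2): 0.58 vs {0.18, 0.29, 0.34, 0.28} → pass.
1 of 3 fail.

1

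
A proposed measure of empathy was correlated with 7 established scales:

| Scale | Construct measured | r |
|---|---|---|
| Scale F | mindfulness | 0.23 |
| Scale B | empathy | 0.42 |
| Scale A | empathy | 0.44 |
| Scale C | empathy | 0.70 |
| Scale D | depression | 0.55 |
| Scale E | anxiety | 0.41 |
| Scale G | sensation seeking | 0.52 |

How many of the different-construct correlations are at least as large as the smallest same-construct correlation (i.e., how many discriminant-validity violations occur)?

Convergent (same construct = empathy): Scale B, Scale A, Scale C.
Smallest convergent = 0.42. Discriminant values: 0.23, 0.55, 0.41, 0.52; count ≥ 0.42 → 2.

2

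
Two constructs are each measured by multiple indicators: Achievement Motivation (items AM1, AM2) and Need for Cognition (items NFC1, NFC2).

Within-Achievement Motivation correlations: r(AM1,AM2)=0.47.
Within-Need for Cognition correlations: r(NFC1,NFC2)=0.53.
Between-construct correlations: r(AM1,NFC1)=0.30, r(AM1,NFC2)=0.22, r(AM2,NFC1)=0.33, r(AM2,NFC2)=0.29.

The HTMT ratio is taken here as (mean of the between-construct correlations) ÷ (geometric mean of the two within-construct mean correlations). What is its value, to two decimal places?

Between-construct mean = 1.14/4 = 0.2850.
Mean within-AM = 0.47/1 = 0.4700; mean within-NFC = 0.53/1 = 0.5300.
Geometric mean = √(0.4700 × 0.5300) = 0.4991.
HTMT = 0.2850 / 0.4991 = 0.57.

0.57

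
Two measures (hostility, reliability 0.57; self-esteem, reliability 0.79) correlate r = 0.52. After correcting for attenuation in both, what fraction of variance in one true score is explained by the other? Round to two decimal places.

Disattenuated r = 0.52 / √(0.57 × 0.79) = 0.52 / 0.6710 = 0.7750.
Shared true-score variance = 0.7750² = 0.6006 ≈ 0.60.

0.60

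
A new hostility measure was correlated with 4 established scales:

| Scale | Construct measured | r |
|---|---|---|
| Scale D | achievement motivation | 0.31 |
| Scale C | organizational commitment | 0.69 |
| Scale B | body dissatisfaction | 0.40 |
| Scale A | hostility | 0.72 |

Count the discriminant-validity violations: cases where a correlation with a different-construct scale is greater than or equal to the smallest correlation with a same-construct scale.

0

Convergent (same construct = hostility): Scale A.
Smallest convergent = 0.72. Discriminant values: 0.31, 0.69, 0.40; count ≥ 0.72 → 0.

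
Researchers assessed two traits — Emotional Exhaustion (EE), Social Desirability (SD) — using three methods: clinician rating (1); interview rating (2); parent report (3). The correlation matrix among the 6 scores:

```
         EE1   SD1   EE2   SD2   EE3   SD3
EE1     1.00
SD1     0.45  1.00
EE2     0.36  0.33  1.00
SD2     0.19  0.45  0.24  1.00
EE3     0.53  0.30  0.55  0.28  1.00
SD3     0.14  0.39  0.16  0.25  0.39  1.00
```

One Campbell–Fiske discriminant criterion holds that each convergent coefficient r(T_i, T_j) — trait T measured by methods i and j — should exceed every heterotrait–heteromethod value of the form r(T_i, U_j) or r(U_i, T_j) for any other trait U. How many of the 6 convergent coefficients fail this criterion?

1

Convergent coefficients and their comparison sets:
EE (methods 1·2): 0.36 vs {0.19, 0.33} → pass.
EE (methods 1·3): 0.53 vs {0.14, 0.30} → pass.
EE (methods 2·3): 0.55 vs {0.16, 0.28} → pass.
SD (methods 1·2): 0.45 vs {0.33, 0.19} → pass.
SD (methods 1·3): 0.39 vs {0.30, 0.14} → pass.
SD (methods 2·3): 0.25 vs {0.28, 0.16} → fail.
1 of 6 fail.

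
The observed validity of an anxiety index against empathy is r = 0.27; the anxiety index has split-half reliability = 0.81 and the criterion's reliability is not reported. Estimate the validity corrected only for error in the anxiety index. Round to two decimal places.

0.30

Single correction: r_c = r_obs / √r_xx = 0.27 / √0.81 = 0.27 / 0.9000 ≈ 0.30.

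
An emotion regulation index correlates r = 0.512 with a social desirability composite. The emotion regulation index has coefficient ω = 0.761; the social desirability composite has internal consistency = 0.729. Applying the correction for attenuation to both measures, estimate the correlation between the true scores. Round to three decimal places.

0.687

r_true = r_obs / √(r_xx · r_yy) = 0.512 / √(0.761 × 0.729) = 0.512 / √0.554769 = 0.512 / 0.7448 ≈ 0.687.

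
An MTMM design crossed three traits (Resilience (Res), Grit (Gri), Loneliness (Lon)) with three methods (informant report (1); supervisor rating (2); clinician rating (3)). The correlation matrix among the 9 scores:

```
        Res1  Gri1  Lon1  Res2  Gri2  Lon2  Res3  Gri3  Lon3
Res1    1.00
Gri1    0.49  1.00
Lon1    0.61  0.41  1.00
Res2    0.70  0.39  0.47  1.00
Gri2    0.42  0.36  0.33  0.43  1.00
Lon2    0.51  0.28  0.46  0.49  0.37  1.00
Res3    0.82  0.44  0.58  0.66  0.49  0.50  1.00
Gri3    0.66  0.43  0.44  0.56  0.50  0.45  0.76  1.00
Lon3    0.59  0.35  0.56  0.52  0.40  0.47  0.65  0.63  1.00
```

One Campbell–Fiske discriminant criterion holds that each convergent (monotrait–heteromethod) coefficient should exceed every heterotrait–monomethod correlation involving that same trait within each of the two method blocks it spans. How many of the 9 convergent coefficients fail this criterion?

7

Each convergent coefficient versus the relevant comparison correlations:
Res (methods 1·2): 0.70 vs {0.49, 0.43, 0.61, 0.49} → pass.
Res (methods 1·3): 0.82 vs {0.49, 0.76, 0.61, 0.65} → pass.
Res (methods 2·3): 0.66 vs {0.43, 0.76, 0.49, 0.65} → fail.
Gri (methods 1·2): 0.36 vs {0.49, 0.43, 0.41, 0.37} → fail.
Gri (methods 1·3): 0.43 vs {0.49, 0.76, 0.41, 0.63} → fail.
Gri (methods 2·3): 0.50 vs {0.43, 0.76, 0.37, 0.63} → fail.
Lon (methods 1·2): 0.46 vs {0.61, 0.49, 0.41, 0.37} → fail.
Lon (methods 1·3): 0.56 vs {0.61, 0.65, 0.41, 0.63} → fail.
Lon (methods 2·3): 0.47 vs {0.49, 0.65, 0.37, 0.63} → fail.
7 of 9 fail.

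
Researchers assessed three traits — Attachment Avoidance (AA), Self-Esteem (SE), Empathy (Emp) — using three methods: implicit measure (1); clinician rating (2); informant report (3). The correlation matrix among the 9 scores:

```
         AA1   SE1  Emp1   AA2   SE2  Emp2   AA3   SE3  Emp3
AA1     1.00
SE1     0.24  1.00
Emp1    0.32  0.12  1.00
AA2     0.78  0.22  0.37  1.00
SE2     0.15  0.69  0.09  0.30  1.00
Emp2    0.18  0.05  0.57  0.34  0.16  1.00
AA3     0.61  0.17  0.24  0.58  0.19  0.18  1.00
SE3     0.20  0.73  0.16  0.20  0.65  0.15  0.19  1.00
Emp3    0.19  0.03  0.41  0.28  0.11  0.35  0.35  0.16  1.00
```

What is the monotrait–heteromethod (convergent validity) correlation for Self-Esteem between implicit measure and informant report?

Same trait (SE), different methods: r(SE1, SE3) = 0.73.

0.73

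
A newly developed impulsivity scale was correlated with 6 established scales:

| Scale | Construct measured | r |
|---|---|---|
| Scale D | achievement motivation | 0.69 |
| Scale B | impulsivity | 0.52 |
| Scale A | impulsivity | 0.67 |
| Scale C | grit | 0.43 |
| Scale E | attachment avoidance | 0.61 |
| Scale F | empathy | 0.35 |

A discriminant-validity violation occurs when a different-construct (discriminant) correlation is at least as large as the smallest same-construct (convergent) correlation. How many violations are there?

2

Convergent (same construct = impulsivity): Scale B, Scale A.
Smallest convergent = 0.52. Discriminant values: 0.69, 0.43, 0.61, 0.35; count ≥ 0.52 → 2.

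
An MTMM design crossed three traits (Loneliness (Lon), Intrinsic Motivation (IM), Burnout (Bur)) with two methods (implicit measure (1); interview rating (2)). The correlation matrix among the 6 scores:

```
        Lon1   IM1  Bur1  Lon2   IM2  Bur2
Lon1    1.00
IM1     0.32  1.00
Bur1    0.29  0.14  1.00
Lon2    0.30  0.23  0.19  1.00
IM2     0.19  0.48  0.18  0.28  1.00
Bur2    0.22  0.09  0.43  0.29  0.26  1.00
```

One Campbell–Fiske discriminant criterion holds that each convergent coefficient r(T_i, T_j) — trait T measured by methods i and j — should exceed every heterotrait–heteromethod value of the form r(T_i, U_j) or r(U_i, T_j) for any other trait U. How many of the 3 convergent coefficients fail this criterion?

0

Checking each validity diagonal entry against its comparison values:
Lon (methods 1·2): 0.30 vs {0.19, 0.23, 0.22, 0.19} → pass.
IM (methods 1·2): 0.48 vs {0.23, 0.19, 0.09, 0.18} → pass.
Bur (methods 1·2): 0.43 vs {0.19, 0.22, 0.18, 0.09} → pass.
0 of 3 fail.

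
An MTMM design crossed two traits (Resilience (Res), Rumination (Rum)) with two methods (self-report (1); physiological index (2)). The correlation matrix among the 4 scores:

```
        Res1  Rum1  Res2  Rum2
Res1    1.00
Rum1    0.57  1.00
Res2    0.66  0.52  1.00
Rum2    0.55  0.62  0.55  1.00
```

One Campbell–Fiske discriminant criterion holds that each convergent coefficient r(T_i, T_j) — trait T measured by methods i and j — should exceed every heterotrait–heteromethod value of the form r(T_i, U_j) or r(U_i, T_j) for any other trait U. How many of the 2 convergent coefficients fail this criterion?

0

Convergent coefficients and their comparison sets:
Res (methods 1·2): 0.66 vs {0.55, 0.52} → pass.
Rum (methods 1·2): 0.62 vs {0.52, 0.55} → pass.
0 of 2 fail.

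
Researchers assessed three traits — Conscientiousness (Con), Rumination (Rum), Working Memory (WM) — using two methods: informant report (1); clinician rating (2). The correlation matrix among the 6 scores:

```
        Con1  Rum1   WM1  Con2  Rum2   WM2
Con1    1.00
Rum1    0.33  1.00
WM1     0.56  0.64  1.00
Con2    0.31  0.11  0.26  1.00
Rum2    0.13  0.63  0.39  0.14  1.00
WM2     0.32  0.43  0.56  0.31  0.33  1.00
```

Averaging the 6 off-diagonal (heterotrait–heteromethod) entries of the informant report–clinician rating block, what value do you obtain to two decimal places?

0.27

HTHM values (method 1 × method 2): 0.13, 0.32, 0.11, 0.43, 0.26, 0.39; mean = 1.64/6 = 0.27.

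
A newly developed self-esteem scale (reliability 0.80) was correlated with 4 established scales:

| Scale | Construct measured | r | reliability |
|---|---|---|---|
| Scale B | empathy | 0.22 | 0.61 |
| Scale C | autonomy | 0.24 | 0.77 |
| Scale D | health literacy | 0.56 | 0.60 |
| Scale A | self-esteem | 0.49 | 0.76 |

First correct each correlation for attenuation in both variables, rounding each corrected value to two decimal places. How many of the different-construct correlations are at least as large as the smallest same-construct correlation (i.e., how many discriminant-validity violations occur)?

Disattenuated r (r / √(r_scale · r_new)):
  Scale B (disc): 0.22 / √(0.61·0.80) = 0.31
  Scale C (disc): 0.24 / √(0.77·0.80) = 0.31
  Scale D (disc): 0.56 / √(0.60·0.80) = 0.81
  Scale A (conv): 0.49 / √(0.76·0.80) = 0.63
Smallest convergent = 0.63. Discriminant values: 0.31, 0.31, 0.81; count ≥ 0.63 → 1.

1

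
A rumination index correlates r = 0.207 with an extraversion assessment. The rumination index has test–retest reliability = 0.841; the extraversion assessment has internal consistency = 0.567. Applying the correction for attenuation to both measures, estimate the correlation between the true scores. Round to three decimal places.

0.300

r_true = r_obs / √(r_xx · r_yy) = 0.207 / √(0.841 × 0.567) = 0.207 / √0.476847 = 0.207 / 0.6905 ≈ 0.300.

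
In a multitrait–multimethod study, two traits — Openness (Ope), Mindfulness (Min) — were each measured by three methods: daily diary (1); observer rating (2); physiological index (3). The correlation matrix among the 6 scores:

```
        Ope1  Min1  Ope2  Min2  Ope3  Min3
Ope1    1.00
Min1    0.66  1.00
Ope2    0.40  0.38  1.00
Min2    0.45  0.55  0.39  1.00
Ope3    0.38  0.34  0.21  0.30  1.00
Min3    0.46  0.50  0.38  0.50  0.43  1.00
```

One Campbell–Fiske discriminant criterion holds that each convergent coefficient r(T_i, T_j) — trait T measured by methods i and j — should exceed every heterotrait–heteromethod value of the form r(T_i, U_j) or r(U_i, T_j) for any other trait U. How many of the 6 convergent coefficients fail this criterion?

Each convergent coefficient versus the relevant comparison correlations:
Ope (methods 1·2): 0.40 vs {0.45, 0.38} → fail.
Ope (methods 1·3): 0.38 vs {0.46, 0.34} → fail.
Ope (methods 2·3): 0.21 vs {0.38, 0.30} → fail.
Min (methods 1·2): 0.55 vs {0.38, 0.45} → pass.
Min (methods 1·3): 0.50 vs {0.34, 0.46} → pass.
Min (methods 2·3): 0.50 vs {0.30, 0.38} → pass.
3 of 6 fail.

3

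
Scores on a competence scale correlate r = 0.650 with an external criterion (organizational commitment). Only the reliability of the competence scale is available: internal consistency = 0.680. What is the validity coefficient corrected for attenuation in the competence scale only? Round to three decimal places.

0.788

Single correction: r_c = r_obs / √r_xx = 0.650 / √0.680 = 0.650 / 0.8246 ≈ 0.788.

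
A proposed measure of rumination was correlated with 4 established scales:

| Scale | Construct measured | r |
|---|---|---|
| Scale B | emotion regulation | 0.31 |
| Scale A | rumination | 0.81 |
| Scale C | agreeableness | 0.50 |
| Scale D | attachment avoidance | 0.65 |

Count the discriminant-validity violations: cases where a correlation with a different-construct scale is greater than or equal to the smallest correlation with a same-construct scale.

0

Convergent (same construct = rumination): Scale A.
Smallest convergent = 0.81. Discriminant values: 0.31, 0.50, 0.65; count ≥ 0.81 → 0.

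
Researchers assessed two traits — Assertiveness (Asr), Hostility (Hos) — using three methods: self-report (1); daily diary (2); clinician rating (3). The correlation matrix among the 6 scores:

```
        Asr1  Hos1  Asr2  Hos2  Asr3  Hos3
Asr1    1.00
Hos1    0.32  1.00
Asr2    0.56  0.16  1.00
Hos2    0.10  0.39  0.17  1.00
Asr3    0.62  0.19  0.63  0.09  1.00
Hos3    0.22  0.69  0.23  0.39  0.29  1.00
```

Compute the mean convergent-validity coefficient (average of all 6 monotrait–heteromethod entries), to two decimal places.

Convergent values: 0.56, 0.62, 0.63, 0.39, 0.69, 0.39; mean = 3.28/6 = 0.55.

0.55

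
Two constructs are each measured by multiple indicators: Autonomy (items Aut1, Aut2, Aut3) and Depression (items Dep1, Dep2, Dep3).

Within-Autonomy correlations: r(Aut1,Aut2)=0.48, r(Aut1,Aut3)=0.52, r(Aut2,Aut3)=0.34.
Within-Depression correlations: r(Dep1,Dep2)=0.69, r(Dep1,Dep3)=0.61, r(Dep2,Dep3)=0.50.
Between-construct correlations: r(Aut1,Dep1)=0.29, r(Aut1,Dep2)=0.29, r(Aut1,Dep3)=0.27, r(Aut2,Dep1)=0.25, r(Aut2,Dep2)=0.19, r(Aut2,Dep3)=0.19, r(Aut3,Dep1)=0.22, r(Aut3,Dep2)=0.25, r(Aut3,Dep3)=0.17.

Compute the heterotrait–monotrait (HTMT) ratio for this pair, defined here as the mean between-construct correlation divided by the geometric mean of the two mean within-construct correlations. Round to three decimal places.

0.455

Mean heterotrait r = 2.12/9 = 0.2356.
Mean within-Aut = 1.34/3 = 0.4467; mean within-Dep = 1.80/3 = 0.6000.
Geometric mean = √(0.4467 × 0.6000) = 0.5177.
HTMT = 0.2356 / 0.5177 = 0.455.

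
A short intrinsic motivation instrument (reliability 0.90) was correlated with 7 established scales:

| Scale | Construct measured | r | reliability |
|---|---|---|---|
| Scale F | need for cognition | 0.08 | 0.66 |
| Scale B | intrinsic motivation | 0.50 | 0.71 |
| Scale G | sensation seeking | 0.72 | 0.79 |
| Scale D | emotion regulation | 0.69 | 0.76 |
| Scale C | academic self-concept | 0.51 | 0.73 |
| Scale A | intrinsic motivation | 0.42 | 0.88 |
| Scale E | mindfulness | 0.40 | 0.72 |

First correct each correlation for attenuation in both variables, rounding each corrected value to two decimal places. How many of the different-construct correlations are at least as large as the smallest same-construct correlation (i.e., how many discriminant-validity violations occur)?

4

Disattenuated r (r / √(r_scale · r_new)):
  Scale F (disc): 0.08 / √(0.66·0.90) = 0.10
  Scale B (conv): 0.50 / √(0.71·0.90) = 0.63
  Scale G (disc): 0.72 / √(0.79·0.90) = 0.85
  Scale D (disc): 0.69 / √(0.76·0.90) = 0.83
  Scale C (disc): 0.51 / √(0.73·0.90) = 0.63
  Scale A (conv): 0.42 / √(0.88·0.90) = 0.47
  Scale E (disc): 0.40 / √(0.72·0.90) = 0.50
Smallest convergent = 0.47. Discriminant values: 0.10, 0.85, 0.83, 0.63, 0.50; count ≥ 0.47 → 4.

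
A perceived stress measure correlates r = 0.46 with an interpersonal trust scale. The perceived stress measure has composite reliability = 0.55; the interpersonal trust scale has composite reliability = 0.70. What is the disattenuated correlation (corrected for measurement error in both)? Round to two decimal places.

r_true = r_obs / √(r_xx · r_yy) = 0.46 / √(0.55 × 0.70) = 0.46 / √0.3850 = 0.46 / 0.6205 ≈ 0.74.

0.74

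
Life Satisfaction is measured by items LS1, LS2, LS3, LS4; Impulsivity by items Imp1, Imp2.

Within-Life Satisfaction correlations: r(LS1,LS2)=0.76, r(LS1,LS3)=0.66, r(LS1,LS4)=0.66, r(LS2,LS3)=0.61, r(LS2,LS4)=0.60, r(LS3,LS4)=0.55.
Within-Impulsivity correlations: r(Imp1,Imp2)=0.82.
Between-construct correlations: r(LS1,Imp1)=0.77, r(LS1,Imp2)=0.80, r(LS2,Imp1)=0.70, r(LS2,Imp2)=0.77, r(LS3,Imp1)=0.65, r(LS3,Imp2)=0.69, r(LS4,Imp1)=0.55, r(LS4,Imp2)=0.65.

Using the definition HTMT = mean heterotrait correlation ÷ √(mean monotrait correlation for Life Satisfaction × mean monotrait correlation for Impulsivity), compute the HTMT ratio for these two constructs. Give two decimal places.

0.96

Mean heterotrait r = 5.58/8 = 0.6975.
Mean within-LS = 3.84/6 = 0.6400; mean within-Imp = 0.82/1 = 0.8200.
Geometric mean = √(0.6400 × 0.8200) = 0.7244.
HTMT = 0.6975 / 0.7244 = 0.96.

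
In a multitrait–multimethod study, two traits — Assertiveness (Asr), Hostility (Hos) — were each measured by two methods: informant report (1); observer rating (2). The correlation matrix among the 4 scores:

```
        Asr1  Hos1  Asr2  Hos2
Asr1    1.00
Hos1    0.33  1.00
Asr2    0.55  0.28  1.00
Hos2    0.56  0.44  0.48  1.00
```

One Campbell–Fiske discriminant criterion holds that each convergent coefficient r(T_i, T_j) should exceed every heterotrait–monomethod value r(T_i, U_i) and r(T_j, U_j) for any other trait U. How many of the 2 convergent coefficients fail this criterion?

Checking each validity diagonal entry against its comparison values:
Asr (methods 1·2): 0.55 vs {0.33, 0.48} → pass.
Hos (methods 1·2): 0.44 vs {0.33, 0.48} → fail.
1 of 2 fail.

1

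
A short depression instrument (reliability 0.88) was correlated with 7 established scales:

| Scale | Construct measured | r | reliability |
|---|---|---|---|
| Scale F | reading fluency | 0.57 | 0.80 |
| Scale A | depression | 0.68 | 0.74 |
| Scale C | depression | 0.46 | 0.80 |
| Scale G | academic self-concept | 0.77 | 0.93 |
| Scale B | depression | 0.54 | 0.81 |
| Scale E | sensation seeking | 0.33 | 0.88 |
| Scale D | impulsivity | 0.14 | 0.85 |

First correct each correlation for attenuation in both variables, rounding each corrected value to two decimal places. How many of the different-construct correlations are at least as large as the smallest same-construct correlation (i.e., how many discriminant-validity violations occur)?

2

Disattenuated r (r / √(r_scale · r_new)):
  Scale F (disc): 0.57 / √(0.80·0.88) = 0.68
  Scale A (conv): 0.68 / √(0.74·0.88) = 0.84
  Scale C (conv): 0.46 / √(0.80·0.88) = 0.55
  Scale G (disc): 0.77 / √(0.93·0.88) = 0.85
  Scale B (conv): 0.54 / √(0.81·0.88) = 0.64
  Scale E (disc): 0.33 / √(0.88·0.88) = 0.38
  Scale D (disc): 0.14 / √(0.85·0.88) = 0.16
Smallest convergent = 0.55. Discriminant values: 0.68, 0.85, 0.38, 0.16; count ≥ 0.55 → 2.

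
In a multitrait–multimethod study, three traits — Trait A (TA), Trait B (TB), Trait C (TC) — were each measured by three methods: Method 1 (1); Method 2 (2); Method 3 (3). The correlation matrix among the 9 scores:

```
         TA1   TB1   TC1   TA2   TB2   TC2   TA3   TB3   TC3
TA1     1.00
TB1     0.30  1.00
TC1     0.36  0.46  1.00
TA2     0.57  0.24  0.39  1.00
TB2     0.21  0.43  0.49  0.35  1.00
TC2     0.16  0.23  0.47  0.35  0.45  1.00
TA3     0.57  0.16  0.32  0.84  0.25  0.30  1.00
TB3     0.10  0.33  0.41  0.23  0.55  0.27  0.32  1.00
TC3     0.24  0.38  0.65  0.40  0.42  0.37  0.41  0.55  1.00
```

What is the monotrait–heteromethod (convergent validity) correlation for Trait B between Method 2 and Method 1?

0.43

Same trait (TB), different methods: r(TB2, TB1) = 0.43.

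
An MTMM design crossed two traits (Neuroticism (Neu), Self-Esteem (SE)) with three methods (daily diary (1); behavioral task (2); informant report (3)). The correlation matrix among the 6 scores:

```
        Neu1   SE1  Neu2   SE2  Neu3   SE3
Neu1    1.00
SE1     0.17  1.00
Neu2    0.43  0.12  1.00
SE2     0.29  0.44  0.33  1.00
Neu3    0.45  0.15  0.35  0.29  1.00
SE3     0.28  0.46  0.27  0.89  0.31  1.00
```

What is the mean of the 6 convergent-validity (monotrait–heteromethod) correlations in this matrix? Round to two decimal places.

Convergent values: 0.43, 0.45, 0.35, 0.44, 0.46, 0.89; mean = 3.02/6 = 0.50.

0.50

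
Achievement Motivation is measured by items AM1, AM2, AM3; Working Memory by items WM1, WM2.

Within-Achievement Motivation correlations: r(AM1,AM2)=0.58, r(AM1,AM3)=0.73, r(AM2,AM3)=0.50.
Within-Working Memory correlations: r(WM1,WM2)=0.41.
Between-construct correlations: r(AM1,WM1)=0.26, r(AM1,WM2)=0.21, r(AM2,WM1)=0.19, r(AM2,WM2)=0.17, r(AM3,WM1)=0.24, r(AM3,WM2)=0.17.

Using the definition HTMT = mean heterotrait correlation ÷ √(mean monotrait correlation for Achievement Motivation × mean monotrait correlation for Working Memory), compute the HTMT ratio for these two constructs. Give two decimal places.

Mean between = 1.24/6 = 0.2067.
Mean within-AM = 1.81/3 = 0.6033; mean within-WM = 0.41/1 = 0.4100.
Geometric mean = √(0.6033 × 0.4100) = 0.4973.
HTMT = 0.2067 / 0.4973 = 0.42.

0.42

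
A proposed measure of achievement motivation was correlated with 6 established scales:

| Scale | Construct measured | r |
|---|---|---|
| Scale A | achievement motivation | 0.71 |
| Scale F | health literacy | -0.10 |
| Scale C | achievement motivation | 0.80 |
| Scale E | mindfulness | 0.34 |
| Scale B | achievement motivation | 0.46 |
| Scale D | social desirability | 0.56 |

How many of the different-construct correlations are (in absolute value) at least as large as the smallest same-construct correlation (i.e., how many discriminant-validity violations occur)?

1

Convergent (same construct = achievement motivation): Scale A, Scale C, Scale B.
Smallest convergent = 0.46. Discriminant |r|: 0.10, 0.34, 0.56; count ≥ 0.46 → 1.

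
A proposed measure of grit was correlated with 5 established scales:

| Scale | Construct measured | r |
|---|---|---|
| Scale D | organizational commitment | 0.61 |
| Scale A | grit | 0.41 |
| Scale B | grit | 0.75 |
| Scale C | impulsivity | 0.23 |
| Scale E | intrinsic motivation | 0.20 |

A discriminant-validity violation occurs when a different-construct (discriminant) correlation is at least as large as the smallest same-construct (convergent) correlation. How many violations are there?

Convergent (same construct = grit): Scale A, Scale B.
Smallest convergent = 0.41. Discriminant values: 0.61, 0.23, 0.20; count ≥ 0.41 → 1.

1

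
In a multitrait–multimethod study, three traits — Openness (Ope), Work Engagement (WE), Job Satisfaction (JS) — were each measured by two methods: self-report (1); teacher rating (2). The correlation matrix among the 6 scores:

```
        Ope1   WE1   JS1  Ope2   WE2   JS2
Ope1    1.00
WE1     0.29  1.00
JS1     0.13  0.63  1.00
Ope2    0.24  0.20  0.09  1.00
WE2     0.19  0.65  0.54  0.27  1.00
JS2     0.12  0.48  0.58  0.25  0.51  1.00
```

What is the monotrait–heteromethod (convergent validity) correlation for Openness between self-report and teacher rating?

0.24

Same trait (Ope), different methods: r(Ope1, Ope2) = 0.24.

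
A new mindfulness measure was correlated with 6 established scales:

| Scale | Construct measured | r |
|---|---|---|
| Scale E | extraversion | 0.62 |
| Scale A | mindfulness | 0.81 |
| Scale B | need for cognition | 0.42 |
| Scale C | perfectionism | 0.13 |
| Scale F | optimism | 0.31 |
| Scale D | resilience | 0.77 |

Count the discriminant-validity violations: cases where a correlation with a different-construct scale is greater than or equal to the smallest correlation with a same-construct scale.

Convergent (same construct = mindfulness): Scale A.
Smallest convergent = 0.81. Discriminant values: 0.62, 0.42, 0.13, 0.31, 0.77; count ≥ 0.81 → 0.

0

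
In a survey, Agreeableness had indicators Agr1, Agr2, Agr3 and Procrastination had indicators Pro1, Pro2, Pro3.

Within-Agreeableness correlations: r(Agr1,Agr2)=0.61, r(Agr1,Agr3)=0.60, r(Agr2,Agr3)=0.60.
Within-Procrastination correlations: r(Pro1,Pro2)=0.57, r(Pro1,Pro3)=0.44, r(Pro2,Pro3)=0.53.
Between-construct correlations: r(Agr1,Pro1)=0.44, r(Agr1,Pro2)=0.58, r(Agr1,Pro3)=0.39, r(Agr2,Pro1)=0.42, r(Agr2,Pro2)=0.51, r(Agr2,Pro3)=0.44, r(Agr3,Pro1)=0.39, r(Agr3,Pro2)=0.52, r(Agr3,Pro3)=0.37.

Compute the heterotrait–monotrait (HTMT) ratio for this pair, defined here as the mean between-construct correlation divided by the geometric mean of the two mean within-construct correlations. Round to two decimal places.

Mean between = 4.06/9 = 0.4511.
Mean within-Agr = 1.81/3 = 0.6033; mean within-Pro = 1.54/3 = 0.5133.
Geometric mean = √(0.6033 × 0.5133) = 0.5565.
HTMT = 0.4511 / 0.5565 = 0.81.

0.81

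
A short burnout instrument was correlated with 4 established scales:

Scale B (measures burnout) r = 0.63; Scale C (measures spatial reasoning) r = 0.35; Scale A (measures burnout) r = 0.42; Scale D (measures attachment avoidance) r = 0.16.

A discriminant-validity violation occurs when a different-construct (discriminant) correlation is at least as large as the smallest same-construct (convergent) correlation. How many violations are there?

Convergent (same construct = burnout): Scale B, Scale A.
Smallest convergent = 0.42. Discriminant values: 0.35, 0.16; count ≥ 0.42 → 0.

0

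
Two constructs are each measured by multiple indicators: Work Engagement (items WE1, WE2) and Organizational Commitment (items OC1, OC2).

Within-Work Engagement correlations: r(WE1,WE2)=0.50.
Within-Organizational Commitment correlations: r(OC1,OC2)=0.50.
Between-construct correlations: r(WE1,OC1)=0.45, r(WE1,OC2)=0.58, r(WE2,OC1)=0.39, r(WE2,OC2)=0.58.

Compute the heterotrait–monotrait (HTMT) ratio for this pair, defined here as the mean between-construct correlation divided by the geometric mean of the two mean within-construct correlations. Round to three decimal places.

1.000

Mean between = 2.00/4 = 0.5000.
Mean within-WE = 0.50/1 = 0.5000; mean within-OC = 0.50/1 = 0.5000.
Geometric mean = √(0.5000 × 0.5000) = 0.5000.
HTMT = 0.5000 / 0.5000 = 1.000.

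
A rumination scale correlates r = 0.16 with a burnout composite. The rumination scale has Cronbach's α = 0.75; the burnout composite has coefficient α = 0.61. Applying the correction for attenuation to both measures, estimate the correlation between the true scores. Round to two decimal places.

r_true = r_obs / √(r_xx · r_yy) = 0.16 / √(0.75 × 0.61) = 0.16 / √0.4575 = 0.16 / 0.6764 ≈ 0.24.

0.24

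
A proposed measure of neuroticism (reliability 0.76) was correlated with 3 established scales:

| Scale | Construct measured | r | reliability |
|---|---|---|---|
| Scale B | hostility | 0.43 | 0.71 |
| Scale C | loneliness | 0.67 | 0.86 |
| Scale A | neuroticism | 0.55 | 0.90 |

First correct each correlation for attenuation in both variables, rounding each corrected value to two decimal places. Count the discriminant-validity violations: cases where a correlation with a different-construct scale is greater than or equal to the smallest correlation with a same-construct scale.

1

Disattenuated r (r / √(r_scale · r_new)):
  Scale B (disc): 0.43 / √(0.71·0.76) = 0.59
  Scale C (disc): 0.67 / √(0.86·0.76) = 0.83
  Scale A (conv): 0.55 / √(0.90·0.76) = 0.67
Smallest convergent = 0.67. Discriminant values: 0.59, 0.83; count ≥ 0.67 → 1.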